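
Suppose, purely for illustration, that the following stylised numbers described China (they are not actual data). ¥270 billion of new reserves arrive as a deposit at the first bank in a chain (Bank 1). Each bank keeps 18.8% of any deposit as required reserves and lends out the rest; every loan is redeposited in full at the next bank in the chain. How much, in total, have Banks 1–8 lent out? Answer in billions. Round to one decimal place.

¥945.8 billion

Bank i lends (1 − rr)^i of the original deposit: Bank 1 lends 270·0.8120 = 219.2400, Bank 2 lends 270·0.8120² ≈ 178.0229, and so on.
Summing a geometric series: total = 270·[0.8120·(1 − 0.8120^8) / (1 − 0.8120)] ≈ 945.7709 billion.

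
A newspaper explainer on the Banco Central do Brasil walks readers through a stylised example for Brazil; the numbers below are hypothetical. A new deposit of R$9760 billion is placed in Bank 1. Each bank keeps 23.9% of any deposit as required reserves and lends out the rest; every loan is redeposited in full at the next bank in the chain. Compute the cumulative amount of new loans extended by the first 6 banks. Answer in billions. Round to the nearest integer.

Bank i lends (1 − rr)^i of the original deposit: Bank 1 lends 9760·0.7610 = 7427.3600, Bank 2 lends 9760·0.7610² ≈ 5652.2210, and so on.
Summing a geometric series: total = 9760·[0.7610·(1 − 0.7610^6) / (1 − 0.7610)] ≈ 25040.8856 billion.

R$25041 billion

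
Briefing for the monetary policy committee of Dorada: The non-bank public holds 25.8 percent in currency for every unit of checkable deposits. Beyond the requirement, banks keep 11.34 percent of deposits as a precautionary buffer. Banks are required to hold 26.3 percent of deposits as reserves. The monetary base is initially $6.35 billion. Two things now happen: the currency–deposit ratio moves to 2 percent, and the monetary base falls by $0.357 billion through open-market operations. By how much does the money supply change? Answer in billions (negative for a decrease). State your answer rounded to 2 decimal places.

$2.83 billion

Before: m₁ = (1 + 0.258) / (0.263 + 0.1134 + 0.258) ≈ 1.9830, MB₁ = 6.35, so M₁ = 1.9830 × 6.35 ≈ 12.5921 billion.
After: m₂ = (1 + 0.02) / (0.263 + 0.1134 + 0.02) ≈ 2.5732, MB₂ = 6.35 − 0.357 = 5.993, so M₂ = 2.5732 × 5.993 ≈ 15.4212 billion.
ΔM = M₂ − M₁ = 15.4212 − 12.5921 = 2.8291 billion.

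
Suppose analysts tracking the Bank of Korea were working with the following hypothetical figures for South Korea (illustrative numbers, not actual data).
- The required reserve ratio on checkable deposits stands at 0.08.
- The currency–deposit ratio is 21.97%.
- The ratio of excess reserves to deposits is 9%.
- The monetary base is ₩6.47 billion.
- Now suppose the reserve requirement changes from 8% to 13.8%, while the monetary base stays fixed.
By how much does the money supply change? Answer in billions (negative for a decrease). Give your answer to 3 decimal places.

Initially m₁ = (1 + 0.2197) / (0.08 + 0.09 + 0.2197) ≈ 3.12984, so M₁ = 3.12984 × 6.47 ≈ 20.2501 billion.
After the change m₂ = (1 + 0.2197) / (0.138 + 0.09 + 0.2197) ≈ 2.72437, so M₂ = 2.72437 × 6.47 ≈ 17.6267 billion.
ΔM = M₂ − M₁ = 17.6267 − 20.2501 = -2.6234 billion.

-2.623 billion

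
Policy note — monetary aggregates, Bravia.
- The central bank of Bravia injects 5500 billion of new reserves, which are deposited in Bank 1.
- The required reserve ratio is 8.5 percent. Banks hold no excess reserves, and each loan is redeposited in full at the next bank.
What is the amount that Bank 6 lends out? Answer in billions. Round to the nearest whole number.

Each bank lends a fraction (1 − rr) = 0.9150 of the deposit it receives, so Bank 6 receives 5500·0.9150^5 and lends 5500·0.9150^6 ≈ 3227.6710 billion.

3228 billion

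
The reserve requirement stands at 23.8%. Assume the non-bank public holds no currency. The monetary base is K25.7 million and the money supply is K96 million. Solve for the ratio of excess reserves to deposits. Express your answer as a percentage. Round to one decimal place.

Using m = M/MB = 96/25.7 ≈ 3.735409. Since m = (1 + c)/(c + rr + e), the denominator satisfies c + rr + e = (1 + c)/m = (1 + 0) / 3.735409 ≈ 0.267708.
With c = 0 and rr = 0.238, the ratio of excess reserves to deposits is 0.267708 − 0 − 0.238 = 0.029708.

3.0%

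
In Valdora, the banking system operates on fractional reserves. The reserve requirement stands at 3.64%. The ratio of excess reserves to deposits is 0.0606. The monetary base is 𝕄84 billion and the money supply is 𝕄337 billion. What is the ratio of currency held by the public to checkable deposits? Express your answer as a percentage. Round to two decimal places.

Using m = M/MB = 337/84 ≈ 4.011905. From m = (1 + c)/(c + rr + e), rearranging gives 1 + c = m·(c + rr + e), so c·(1 − m) = m·(rr + e) − 1.
Hence c = [m·(rr + e) − 1]/(1 − m) = [4.011905 × (0.0364 + 0.0606) − 1] / (1 − 4.011905) ≈ 0.202810.

20.28%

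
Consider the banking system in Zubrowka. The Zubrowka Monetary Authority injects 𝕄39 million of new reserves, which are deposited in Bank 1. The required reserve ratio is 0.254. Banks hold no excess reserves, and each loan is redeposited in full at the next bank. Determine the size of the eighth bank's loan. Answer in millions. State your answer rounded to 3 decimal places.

𝕄3.741 million

Each bank lends a fraction (1 − rr) = 0.7460 of the deposit it receives, so Bank 8 receives 39·0.7460^7 and lends 39·0.7460^8 ≈ 3.7409 million.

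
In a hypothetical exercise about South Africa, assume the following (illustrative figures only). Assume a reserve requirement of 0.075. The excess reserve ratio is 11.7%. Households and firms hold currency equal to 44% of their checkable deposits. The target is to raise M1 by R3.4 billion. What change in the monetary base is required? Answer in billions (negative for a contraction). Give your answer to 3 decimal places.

R1.492 billion

The money multiplier is m = (1 + c) / (rr + e + c) = (1 + 0.44) / (0.075 + 0.117 + 0.44) ≈ 2.27848.
ΔMB = ΔM / m = (+3.4) / 2.27848 ≈ 1.4922 billion.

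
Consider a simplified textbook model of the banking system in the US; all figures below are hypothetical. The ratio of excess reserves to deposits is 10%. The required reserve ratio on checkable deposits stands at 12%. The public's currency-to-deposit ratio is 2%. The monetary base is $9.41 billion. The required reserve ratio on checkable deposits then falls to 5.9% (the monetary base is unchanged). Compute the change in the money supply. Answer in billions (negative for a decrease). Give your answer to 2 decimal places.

$13.63 billion

Initially m₁ = (1 + 0.02) / (0.12 + 0.1 + 0.02) = 4.25, so M₁ = 4.25 × 9.41 = 39.9925 billion.
After the change m₂ = (1 + 0.02) / (0.059 + 0.1 + 0.02) ≈ 5.6983, so M₂ = 5.6983 × 9.41 ≈ 53.621 billion.
ΔM = M₂ − M₁ = 53.621 − 39.9925 = 13.6285 billion.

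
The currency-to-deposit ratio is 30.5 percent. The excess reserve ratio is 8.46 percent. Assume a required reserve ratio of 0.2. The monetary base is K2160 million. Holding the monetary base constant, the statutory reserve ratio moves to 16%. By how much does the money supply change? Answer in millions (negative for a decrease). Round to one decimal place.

K348.0 million

Initially m₁ = (1 + 0.305) / (0.2 + 0.0846 + 0.305) ≈ 2.213365, so M₁ = 2.213365 × 2160 = 4780.8684 million.
After the change m₂ = (1 + 0.305) / (0.16 + 0.0846 + 0.305) ≈ 2.374454, so M₂ = 2.374454 × 2160 ≈ 5128.8206 million.
ΔM = M₂ − M₁ = 5128.8206 − 4780.8684 = 347.9522 million.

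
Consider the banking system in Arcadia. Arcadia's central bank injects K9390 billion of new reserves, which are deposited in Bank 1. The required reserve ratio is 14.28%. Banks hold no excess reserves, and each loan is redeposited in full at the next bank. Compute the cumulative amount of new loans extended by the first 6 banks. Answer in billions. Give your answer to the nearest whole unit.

Bank i lends (1 − rr)^i of the original deposit: Bank 1 lends 9390·0.8572 = 8049.1080, Bank 2 lends 9390·0.8572² ≈ 6899.6954, and so on.
Summing a geometric series: total = 9390·[0.8572·(1 − 0.8572^6) / (1 − 0.8572)] ≈ 34004.2058 billion.

K34004 billion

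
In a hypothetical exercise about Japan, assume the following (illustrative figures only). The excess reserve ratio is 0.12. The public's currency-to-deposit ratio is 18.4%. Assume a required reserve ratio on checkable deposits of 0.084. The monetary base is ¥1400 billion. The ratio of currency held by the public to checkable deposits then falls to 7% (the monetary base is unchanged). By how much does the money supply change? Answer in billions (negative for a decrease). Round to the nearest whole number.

Initially m₁ = (1 + 0.184) / (0.084 + 0.12 + 0.184) ≈ 3.05155, so M₁ = 3.05155 × 1400 = 4272.17 billion.
After the change m₂ = (1 + 0.07) / (0.084 + 0.12 + 0.07) ≈ 3.90511, so M₂ = 3.90511 × 1400 = 5467.154 billion.
ΔM = M₂ − M₁ = 5467.154 − 4272.17 = 1194.984 billion.

¥1195 billion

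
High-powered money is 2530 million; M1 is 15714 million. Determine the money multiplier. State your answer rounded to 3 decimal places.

6.211

The money multiplier is m = M / MB = 15714 / 2530 ≈ 6.21107.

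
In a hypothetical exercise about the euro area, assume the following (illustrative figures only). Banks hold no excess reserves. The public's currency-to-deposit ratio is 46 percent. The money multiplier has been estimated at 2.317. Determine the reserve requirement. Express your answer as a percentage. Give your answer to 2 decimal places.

Using m = 2.317. Since m = (1 + c)/(c + rr + e), the denominator satisfies c + rr + e = (1 + c)/m = (1 + 0.46) / 2.317 ≈ 0.630125.
With c = 0.46 and e = 0, the reserve requirement is 0.630125 − 0.46 − 0 = 0.170125.

17.01%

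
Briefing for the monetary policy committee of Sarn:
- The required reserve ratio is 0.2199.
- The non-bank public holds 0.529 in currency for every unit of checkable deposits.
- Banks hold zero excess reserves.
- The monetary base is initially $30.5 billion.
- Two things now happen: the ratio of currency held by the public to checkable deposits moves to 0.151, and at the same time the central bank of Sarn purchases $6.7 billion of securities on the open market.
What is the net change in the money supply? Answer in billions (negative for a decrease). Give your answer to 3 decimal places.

$53.171 billion

Before: m₁ = (1 + 0.529) / (0.2199 + 0.529) ≈ 2.041661, MB₁ = 30.5, so M₁ = 2.041661 × 30.5 ≈ 62.2707 billion.
After: m₂ = (1 + 0.151) / (0.2199 + 0.151) ≈ 3.103262, MB₂ = 30.5 + 6.7 = 37.2, so M₂ = 3.103262 × 37.2 ≈ 115.4413 billion.
ΔM = M₂ − M₁ = 115.4413 − 62.2707 = 53.1706 billion.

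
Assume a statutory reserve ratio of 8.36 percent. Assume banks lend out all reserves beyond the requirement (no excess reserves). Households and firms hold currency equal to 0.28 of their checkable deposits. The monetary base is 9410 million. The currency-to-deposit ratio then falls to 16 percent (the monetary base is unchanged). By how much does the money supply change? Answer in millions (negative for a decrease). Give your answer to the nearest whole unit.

11683 million

Initially m₁ = (1 + 0.28) / (0.0836 + 0.28) ≈ 3.52035, so M₁ = 3.52035 × 9410 = 33126.4935 million.
After the change m₂ = (1 + 0.16) / (0.0836 + 0.16) ≈ 4.76190, so M₂ = 4.76190 × 9410 = 44809.479 million.
ΔM = M₂ − M₁ = 44809.479 − 33126.4935 = 11682.9855 million.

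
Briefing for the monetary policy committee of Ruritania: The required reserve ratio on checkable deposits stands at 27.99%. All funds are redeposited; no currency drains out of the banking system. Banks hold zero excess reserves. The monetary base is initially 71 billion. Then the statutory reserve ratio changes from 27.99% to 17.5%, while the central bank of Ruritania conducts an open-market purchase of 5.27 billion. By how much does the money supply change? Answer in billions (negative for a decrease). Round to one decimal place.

Before: m₁ = 1 / (0.2799) ≈ 3.5727, MB₁ = 71, so M₁ = 3.5727 × 71 = 253.6617 billion.
After: m₂ = 1 / (0.175) ≈ 5.7143, MB₂ = 71 + 5.27 = 76.27, so M₂ = 5.7143 × 76.27 ≈ 435.8297 billion.
ΔM = M₂ − M₁ = 435.8297 − 253.6617 = 182.168 billion.

182.2 billion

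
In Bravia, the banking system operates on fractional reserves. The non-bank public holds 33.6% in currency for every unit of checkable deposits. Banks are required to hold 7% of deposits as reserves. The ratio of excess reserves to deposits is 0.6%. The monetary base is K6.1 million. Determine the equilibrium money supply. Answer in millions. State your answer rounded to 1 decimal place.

The money multiplier is m = (1 + c) / (rr + e + c) = (1 + 0.336) / (0.07 + 0.006 + 0.336) ≈ 3.2427.
So M = m × MB = 3.2427 × 6.1 ≈ 19.7805 million.

K19.8 million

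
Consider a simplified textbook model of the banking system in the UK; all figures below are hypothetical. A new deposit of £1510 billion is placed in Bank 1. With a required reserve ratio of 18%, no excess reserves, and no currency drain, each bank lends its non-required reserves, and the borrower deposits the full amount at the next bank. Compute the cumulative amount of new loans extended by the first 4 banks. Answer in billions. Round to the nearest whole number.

Bank i lends (1 − rr)^i of the original deposit: Bank 1 lends 1510·0.8200 = 1238.2000, Bank 2 lends 1510·0.8200² = 1015.3240, and so on.
Summing a geometric series: total = 1510·[0.8200·(1 − 0.8200^4) / (1 − 0.8200)] ≈ 3768.7935 billion.

£3769 billion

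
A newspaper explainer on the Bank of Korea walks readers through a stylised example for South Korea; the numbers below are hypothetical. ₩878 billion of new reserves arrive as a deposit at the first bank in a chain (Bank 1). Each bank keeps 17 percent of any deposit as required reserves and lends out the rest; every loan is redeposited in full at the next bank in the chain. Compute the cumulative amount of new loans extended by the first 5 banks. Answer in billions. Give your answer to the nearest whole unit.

Bank i lends (1 − rr)^i of the original deposit: Bank 1 lends 878·0.8300 = 728.7400, Bank 2 lends 878·0.8300² = 604.8542, and so on.
Summing a geometric series: total = 878·[0.8300·(1 − 0.8300^5) / (1 − 0.8300)] ≈ 2598.1550 billion.

₩2598 billion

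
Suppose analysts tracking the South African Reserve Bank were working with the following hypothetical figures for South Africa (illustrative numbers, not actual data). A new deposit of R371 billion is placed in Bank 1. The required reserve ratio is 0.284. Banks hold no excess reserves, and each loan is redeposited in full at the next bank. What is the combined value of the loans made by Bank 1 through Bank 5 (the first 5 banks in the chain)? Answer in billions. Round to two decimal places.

Bank i lends (1 − rr)^i of the original deposit: Bank 1 lends 371·0.7160 = 265.6360, Bank 2 lends 371·0.7160² ≈ 190.1954, and so on.
Summing a geometric series: total = 371·[0.7160·(1 − 0.7160^5) / (1 − 0.7160)] ≈ 759.3295 billion.

R759.33 billion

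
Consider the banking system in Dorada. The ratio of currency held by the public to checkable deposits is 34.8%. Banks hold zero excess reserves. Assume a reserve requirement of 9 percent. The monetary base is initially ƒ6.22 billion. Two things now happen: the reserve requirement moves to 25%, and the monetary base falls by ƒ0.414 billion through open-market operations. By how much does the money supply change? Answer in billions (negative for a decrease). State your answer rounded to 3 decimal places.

Before: m₁ = (1 + 0.348) / (0.09 + 0.348) ≈ 3.07763, MB₁ = 6.22, so M₁ = 3.07763 × 6.22 ≈ 19.1429 billion.
After: m₂ = (1 + 0.348) / (0.25 + 0.348) ≈ 2.25418, MB₂ = 6.22 − 0.414 = 5.806, so M₂ = 2.25418 × 5.806 ≈ 13.0878 billion.
ΔM = M₂ − M₁ = 13.0878 − 19.1429 = -6.0551 billion.

-6.055 billion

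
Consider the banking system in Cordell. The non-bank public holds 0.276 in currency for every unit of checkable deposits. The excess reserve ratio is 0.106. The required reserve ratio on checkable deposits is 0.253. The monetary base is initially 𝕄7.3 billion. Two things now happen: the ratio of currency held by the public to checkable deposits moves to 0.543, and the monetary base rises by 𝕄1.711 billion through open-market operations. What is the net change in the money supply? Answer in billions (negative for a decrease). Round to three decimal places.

𝕄0.746 billion

Before: m₁ = (1 + 0.276) / (0.253 + 0.106 + 0.276) ≈ 2.00945, MB₁ = 7.3, so M₁ = 2.00945 × 7.3 ≈ 14.669 billion.
After: m₂ = (1 + 0.543) / (0.253 + 0.106 + 0.543) ≈ 1.71064, MB₂ = 7.3 + 1.711 = 9.011, so M₂ = 1.71064 × 9.011 ≈ 15.4146 billion.
ΔM = M₂ − M₁ = 15.4146 − 14.669 = 0.7456 billion.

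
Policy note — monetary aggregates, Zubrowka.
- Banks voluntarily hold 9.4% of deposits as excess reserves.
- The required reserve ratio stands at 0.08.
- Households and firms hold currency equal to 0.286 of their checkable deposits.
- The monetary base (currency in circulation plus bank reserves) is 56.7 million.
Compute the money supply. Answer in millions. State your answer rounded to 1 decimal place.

158.5 million

The money multiplier is m = (1 + c) / (rr + e + c) = (1 + 0.286) / (0.08 + 0.094 + 0.286) ≈ 2.7957.
So M = m × MB = 2.7957 × 56.7 ≈ 158.5162 million.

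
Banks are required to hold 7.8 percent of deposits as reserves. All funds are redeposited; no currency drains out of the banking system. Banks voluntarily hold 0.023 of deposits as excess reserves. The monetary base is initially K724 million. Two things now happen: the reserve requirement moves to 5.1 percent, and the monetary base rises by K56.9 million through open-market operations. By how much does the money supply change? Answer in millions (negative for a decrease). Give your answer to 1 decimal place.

K3384.4 million

Before: m₁ = 1 / (0.078 + 0.023) ≈ 9.90099, MB₁ = 724, so M₁ = 9.90099 × 724 ≈ 7168.3168 million.
After: m₂ = 1 / (0.051 + 0.023) ≈ 13.51351, MB₂ = 724 + 56.9 = 780.9, so M₂ = 13.51351 × 780.9 ≈ 10552.7 million.
ΔM = M₂ − M₁ = 10552.7 − 7168.3168 = 3384.3832 million.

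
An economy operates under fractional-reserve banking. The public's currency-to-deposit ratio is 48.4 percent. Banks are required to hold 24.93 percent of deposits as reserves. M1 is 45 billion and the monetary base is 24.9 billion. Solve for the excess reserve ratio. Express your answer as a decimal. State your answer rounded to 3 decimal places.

0.088

Using m = M/MB = 45/24.9 ≈ 1.807229. Since m = (1 + c)/(c + rr + e), the denominator satisfies c + rr + e = (1 + c)/m = (1 + 0.484) / 1.807229 ≈ 0.821147.
With c = 0.484 and rr = 0.2493, the excess reserve ratio is 0.821147 − 0.484 − 0.2493 = 0.087847.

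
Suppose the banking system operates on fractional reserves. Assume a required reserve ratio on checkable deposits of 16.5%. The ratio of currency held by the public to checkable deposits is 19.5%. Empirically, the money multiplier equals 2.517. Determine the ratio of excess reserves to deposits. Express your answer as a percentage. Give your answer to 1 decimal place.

11.5%

Using m = 2.517. Since m = (1 + c)/(c + rr + e), the denominator satisfies c + rr + e = (1 + c)/m = (1 + 0.195) / 2.517 ≈ 0.474772.
With c = 0.195 and rr = 0.165, the ratio of excess reserves to deposits is 0.474772 − 0.195 − 0.165 = 0.114772.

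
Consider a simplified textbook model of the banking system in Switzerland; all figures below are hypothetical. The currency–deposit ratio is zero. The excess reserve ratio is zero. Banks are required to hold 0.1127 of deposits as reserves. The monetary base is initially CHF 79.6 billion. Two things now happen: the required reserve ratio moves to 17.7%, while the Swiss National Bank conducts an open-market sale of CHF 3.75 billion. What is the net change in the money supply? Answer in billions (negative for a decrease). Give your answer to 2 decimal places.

Before: m₁ = 1 / (0.1127) ≈ 8.87311, MB₁ = 79.6, so M₁ = 8.87311 × 79.6 ≈ 706.2996 billion.
After: m₂ = 1 / (0.177) ≈ 5.64972, MB₂ = 79.6 − 3.75 = 75.85, so M₂ = 5.64972 × 75.85 ≈ 428.5313 billion.
ΔM = M₂ − M₁ = 428.5313 − 706.2996 = -277.7683 billion.

-277.77 billion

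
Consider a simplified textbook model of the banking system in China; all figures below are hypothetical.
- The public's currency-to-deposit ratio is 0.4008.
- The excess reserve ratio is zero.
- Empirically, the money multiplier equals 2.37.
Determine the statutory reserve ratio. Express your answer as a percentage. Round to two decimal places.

19.03%

Using m = 2.37. Since m = (1 + c)/(c + rr + e), the denominator satisfies c + rr + e = (1 + c)/m = (1 + 0.4008) / 2.37 ≈ 0.591055.
With c = 0.4008 and e = 0, the statutory reserve ratio is 0.591055 − 0.4008 − 0 = 0.190255.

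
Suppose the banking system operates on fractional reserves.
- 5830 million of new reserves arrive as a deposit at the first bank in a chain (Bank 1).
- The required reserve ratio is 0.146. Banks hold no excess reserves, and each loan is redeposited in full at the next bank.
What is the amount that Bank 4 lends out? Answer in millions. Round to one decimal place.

3101.0 million

Each bank lends a fraction (1 − rr) = 0.8540 of the deposit it receives, so Bank 4 receives 5830·0.8540^3 and lends 5830·0.8540^4 ≈ 3100.9877 million.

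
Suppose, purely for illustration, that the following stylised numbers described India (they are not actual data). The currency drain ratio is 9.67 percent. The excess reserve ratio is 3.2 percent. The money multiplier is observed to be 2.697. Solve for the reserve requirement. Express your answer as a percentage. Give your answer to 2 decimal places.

Using m = 2.697. Since m = (1 + c)/(c + rr + e), the denominator satisfies c + rr + e = (1 + c)/m = (1 + 0.0967) / 2.697 ≈ 0.406637.
With c = 0.0967 and e = 0.032, the reserve requirement is 0.406637 − 0.0967 − 0.032 = 0.277937.

27.79%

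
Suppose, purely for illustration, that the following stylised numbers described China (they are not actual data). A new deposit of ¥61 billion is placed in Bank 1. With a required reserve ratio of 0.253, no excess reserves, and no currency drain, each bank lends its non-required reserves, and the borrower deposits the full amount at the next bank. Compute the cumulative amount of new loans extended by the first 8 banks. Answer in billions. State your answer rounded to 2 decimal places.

Bank i lends (1 − rr)^i of the original deposit: Bank 1 lends 61·0.7470 = 45.5670, Bank 2 lends 61·0.7470² ≈ 34.0385, and so on.
Summing a geometric series: total = 61·[0.7470·(1 − 0.7470^8) / (1 − 0.7470)] ≈ 162.6447 billion.

¥162.64 billion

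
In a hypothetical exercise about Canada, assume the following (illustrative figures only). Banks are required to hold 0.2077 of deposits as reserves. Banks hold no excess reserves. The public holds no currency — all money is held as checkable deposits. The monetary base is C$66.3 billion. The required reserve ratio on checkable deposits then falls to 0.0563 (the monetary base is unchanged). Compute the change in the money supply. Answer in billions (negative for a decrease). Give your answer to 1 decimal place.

C$858.4 billion

Initially m₁ = 1 / (0.2077) ≈ 4.8146, so M₁ = 4.8146 × 66.3 ≈ 319.208 billion.
After the change m₂ = 1 / (0.0563) ≈ 17.7620, so M₂ = 17.7620 × 66.3 = 1177.6206 billion.
ΔM = M₂ − M₁ = 1177.6206 − 319.208 = 858.4126 billion.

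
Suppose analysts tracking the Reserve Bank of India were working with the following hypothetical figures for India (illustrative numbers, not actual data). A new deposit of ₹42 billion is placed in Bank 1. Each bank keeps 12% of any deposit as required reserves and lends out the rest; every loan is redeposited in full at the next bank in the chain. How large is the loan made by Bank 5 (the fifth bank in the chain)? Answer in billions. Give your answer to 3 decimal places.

₹22.165 billion

Each bank lends a fraction (1 − rr) = 0.8800 of the deposit it receives, so Bank 5 receives 42·0.8800^4 and lends 42·0.8800^5 ≈ 22.1647 billion.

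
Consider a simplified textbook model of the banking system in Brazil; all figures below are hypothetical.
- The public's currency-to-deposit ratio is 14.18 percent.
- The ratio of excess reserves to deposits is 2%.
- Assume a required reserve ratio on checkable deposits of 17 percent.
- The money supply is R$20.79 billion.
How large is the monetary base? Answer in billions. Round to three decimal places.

R$6.041 billion

The money multiplier is m = (1 + c) / (rr + e + c) = (1 + 0.1418) / (0.17 + 0.02 + 0.1418) ≈ 3.441230.
MB = M / m = 20.79 / 3.441230 ≈ 6.0414 billion.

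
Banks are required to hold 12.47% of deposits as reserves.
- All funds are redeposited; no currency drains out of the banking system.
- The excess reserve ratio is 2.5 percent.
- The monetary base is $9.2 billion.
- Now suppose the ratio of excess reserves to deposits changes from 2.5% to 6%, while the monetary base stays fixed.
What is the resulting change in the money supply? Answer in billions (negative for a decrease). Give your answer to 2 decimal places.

Initially m₁ = 1 / (0.1247 + 0.025) ≈ 6.68, so M₁ = 6.68 × 9.2 = 61.456 billion.
After the change m₂ = 1 / (0.1247 + 0.06) ≈ 5.4142, so M₂ = 5.4142 × 9.2 ≈ 49.8106 billion.
ΔM = M₂ − M₁ = 49.8106 − 61.456 = -11.6454 billion.

-11.65 billion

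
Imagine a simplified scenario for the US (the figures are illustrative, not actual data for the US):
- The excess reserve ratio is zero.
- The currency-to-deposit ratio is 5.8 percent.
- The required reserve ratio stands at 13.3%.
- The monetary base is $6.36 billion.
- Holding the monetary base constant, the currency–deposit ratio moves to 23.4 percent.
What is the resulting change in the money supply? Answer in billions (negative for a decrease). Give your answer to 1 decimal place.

Initially m₁ = (1 + 0.058) / (0.133 + 0.058) ≈ 5.5393, so M₁ = 5.5393 × 6.36 ≈ 35.2299 billion.
After the change m₂ = (1 + 0.234) / (0.133 + 0.234) ≈ 3.3624, so M₂ = 3.3624 × 6.36 ≈ 21.3849 billion.
ΔM = M₂ − M₁ = 21.3849 − 35.2299 = -13.845 billion.

-13.8 billion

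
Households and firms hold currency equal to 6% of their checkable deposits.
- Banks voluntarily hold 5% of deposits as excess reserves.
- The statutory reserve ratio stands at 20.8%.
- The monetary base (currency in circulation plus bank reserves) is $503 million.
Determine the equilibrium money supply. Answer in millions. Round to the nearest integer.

The money multiplier is m = (1 + c) / (rr + e + c) = (1 + 0.06) / (0.208 + 0.05 + 0.06) ≈ 3.3333.
So M = m × MB = 3.3333 × 503 = 1676.6499 million.

$1677 million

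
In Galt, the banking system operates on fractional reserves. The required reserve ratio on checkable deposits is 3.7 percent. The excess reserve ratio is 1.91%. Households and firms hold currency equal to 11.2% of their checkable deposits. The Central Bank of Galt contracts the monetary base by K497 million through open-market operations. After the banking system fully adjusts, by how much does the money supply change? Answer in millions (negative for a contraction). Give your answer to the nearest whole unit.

-3288 million

The money multiplier is m = (1 + c) / (rr + e + c) = (1 + 0.112) / (0.037 + 0.0191 + 0.112) ≈ 6.6151.
The sale removes 497 million of base, so ΔM = m × ΔMB = 6.6151 × (−497) = -3287.7047 million.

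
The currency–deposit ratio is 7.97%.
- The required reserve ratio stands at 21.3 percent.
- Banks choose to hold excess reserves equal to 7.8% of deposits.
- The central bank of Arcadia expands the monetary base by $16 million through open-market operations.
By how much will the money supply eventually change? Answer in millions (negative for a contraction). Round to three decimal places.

$46.602 million

The money multiplier is m = (1 + c) / (rr + e + c) = (1 + 0.0797) / (0.213 + 0.078 + 0.0797) ≈ 2.912598.
The purchase adds 16 million of base, so ΔM = m × ΔMB = 2.912598 × (+16) ≈ 46.6016 million.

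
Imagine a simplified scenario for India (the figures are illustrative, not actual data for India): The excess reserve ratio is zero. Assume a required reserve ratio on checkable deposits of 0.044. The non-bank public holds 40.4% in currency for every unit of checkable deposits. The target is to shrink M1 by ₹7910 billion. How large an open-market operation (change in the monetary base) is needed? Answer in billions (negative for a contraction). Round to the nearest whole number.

The money multiplier is m = (1 + c) / (rr + c) = (1 + 0.404) / (0.044 + 0.404) ≈ 3.13393.
ΔMB = ΔM / m = (−7910) / 3.13393 ≈ -2523.9875 billion.

-2524 billion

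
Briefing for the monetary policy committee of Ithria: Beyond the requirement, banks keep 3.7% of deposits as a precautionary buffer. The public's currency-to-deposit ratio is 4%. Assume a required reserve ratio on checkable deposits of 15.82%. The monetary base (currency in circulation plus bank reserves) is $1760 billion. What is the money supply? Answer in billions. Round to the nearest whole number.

$7782 billion

The money multiplier is m = (1 + c) / (rr + e + c) = (1 + 0.04) / (0.1582 + 0.037 + 0.04) ≈ 4.42177.
So M = m × MB = 4.42177 × 1760 = 7782.3152 billion.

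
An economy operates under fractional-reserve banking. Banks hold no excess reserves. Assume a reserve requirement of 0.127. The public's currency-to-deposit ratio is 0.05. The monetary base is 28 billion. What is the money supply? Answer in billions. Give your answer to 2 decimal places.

The money multiplier is m = (1 + c) / (rr + c) = (1 + 0.05) / (0.127 + 0.05) ≈ 5.93220.
So M = m × MB = 5.93220 × 28 = 166.1016 billion.

166.10 billion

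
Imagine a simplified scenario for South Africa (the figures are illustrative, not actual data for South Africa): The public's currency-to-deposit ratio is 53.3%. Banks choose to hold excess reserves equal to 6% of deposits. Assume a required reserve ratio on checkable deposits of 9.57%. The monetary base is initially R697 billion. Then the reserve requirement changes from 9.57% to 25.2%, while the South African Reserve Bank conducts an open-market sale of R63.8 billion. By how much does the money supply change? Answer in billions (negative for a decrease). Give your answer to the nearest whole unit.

Before: m₁ = (1 + 0.533) / (0.0957 + 0.06 + 0.533) ≈ 2.2259, MB₁ = 697, so M₁ = 2.2259 × 697 = 1551.4523 billion.
After: m₂ = (1 + 0.533) / (0.252 + 0.06 + 0.533) ≈ 1.8142, MB₂ = 697 − 63.8 = 633.2, so M₂ = 1.8142 × 633.2 ≈ 1148.7514 billion.
ΔM = M₂ − M₁ = 1148.7514 − 1551.4523 = -402.7009 billion.

-403 billion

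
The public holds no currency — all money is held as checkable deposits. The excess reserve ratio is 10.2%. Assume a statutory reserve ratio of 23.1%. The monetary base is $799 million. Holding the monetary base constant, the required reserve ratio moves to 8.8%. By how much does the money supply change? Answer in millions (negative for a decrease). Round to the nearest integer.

$1806 million

Initially m₁ = 1 / (0.231 + 0.102) ≈ 3.0030, so M₁ = 3.0030 × 799 = 2399.397 million.
After the change m₂ = 1 / (0.088 + 0.102) ≈ 5.2632, so M₂ = 5.2632 × 799 = 4205.2968 million.
ΔM = M₂ − M₁ = 4205.2968 − 2399.397 = 1805.8998 million.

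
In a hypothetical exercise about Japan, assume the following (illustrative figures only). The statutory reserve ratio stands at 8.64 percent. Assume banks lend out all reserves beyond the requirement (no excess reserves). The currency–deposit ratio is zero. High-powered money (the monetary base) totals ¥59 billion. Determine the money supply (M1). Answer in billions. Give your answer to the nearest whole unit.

¥683 billion

With no currency drain or excess reserves, the money multiplier is m = 1/rr = 1/0.0864 ≈ 11.5741.
Money supply M = m × MB = 11.5741 × 59 = 682.8719 billion.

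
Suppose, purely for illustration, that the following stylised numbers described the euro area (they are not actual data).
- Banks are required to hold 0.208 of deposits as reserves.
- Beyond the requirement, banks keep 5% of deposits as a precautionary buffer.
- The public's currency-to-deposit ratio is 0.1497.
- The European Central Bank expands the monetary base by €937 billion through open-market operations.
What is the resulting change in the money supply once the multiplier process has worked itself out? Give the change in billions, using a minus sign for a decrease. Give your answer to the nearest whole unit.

The money multiplier is m = (1 + c) / (rr + e + c) = (1 + 0.1497) / (0.208 + 0.05 + 0.1497) ≈ 2.82.
The purchase adds 937 billion of base, so ΔM = m × ΔMB = 2.82 × (+937) = 2642.34 billion.

€2642 billion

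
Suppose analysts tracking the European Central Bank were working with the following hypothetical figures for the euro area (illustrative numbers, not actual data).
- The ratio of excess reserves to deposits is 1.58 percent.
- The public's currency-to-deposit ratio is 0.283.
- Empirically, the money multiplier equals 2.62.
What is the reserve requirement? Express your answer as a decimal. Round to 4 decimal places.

Using m = 2.62. Since m = (1 + c)/(c + rr + e), the denominator satisfies c + rr + e = (1 + c)/m = (1 + 0.283) / 2.62 ≈ 0.489695.
With c = 0.283 and e = 0.0158, the reserve requirement is 0.489695 − 0.283 − 0.0158 = 0.190895.

0.1909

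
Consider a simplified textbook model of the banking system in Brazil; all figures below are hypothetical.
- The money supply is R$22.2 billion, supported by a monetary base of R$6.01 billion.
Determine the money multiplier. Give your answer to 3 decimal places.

The money multiplier is m = M / MB = 22.2 / 6.01 ≈ 3.69384.

3.694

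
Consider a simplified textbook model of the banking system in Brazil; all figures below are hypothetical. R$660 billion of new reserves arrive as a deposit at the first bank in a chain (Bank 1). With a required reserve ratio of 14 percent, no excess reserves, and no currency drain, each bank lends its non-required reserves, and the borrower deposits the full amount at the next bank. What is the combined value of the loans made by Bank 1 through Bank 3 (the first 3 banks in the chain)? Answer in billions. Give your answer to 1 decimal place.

Bank i lends (1 − rr)^i of the original deposit: Bank 1 lends 660·0.8600 = 567.6000, Bank 2 lends 660·0.8600² = 488.1360, and so on.
Summing a geometric series: total = 660·[0.8600·(1 − 0.8600^3) / (1 − 0.8600)] ≈ 1475.5330 billion.

R$1475.5 billion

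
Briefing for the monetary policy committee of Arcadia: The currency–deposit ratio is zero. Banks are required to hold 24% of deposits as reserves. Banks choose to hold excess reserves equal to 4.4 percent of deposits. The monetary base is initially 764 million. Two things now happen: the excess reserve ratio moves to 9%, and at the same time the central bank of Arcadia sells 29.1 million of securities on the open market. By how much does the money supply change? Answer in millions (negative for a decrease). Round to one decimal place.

-463.2 million

Before: m₁ = 1 / (0.24 + 0.044) ≈ 3.52113, MB₁ = 764, so M₁ = 3.52113 × 764 ≈ 2690.1433 million.
After: m₂ = 1 / (0.24 + 0.09) ≈ 3.03030, MB₂ = 764 − 29.1 = 734.9, so M₂ = 3.03030 × 734.9 ≈ 2226.9675 million.
ΔM = M₂ − M₁ = 2226.9675 − 2690.1433 = -463.1758 million.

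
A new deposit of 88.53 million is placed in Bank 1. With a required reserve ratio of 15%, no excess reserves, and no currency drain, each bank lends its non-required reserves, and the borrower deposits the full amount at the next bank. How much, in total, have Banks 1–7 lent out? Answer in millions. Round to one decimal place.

340.8 million

Bank i lends (1 − rr)^i of the original deposit: Bank 1 lends 88.53·0.8500 = 75.2505, Bank 2 lends 88.53·0.8500² ≈ 63.9629, and so on.
Summing a geometric series: total = 88.53·[0.8500·(1 − 0.8500^7) / (1 − 0.8500)] ≈ 340.8461 million.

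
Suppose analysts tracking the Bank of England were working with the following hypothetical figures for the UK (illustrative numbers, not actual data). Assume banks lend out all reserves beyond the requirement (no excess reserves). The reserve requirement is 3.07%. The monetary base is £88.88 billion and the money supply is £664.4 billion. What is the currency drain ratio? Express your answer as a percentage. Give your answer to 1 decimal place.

11.9%

Using m = M/MB = 664.4/88.88 ≈ 7.475248. From m = (1 + c)/(c + rr + e), rearranging gives 1 + c = m·(c + rr + e), so c·(1 − m) = m·(rr + e) − 1.
Hence c = [m·(rr + e) − 1]/(1 − m) = [7.475248 × (0.0307 + 0) − 1] / (1 − 7.475248) ≈ 0.118993.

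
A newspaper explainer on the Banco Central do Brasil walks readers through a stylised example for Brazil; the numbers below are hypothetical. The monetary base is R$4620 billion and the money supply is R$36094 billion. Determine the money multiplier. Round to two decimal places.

7.81

The money multiplier is m = M / MB = 36094 / 4620 ≈ 7.81255.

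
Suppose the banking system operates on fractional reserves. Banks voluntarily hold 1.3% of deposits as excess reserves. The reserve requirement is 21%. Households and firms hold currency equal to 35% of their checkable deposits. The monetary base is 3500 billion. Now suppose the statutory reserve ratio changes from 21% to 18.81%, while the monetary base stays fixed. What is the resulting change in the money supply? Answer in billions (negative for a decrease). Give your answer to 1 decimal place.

327.7 billion

Initially m₁ = (1 + 0.35) / (0.21 + 0.013 + 0.35) ≈ 2.356021, so M₁ = 2.356021 × 3500 = 8246.0735 billion.
After the change m₂ = (1 + 0.35) / (0.1881 + 0.013 + 0.35) ≈ 2.449646, so M₂ = 2.449646 × 3500 = 8573.761 billion.
ΔM = M₂ − M₁ = 8573.761 − 8246.0735 = 327.6875 billion.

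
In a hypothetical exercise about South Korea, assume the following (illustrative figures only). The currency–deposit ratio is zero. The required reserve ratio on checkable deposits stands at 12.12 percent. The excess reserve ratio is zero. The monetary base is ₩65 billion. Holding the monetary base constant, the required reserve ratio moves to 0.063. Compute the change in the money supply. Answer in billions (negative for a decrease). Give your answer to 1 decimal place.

₩495.4 billion

Initially m₁ = 1 / (0.1212) ≈ 8.2508, so M₁ = 8.2508 × 65 = 536.302 billion.
After the change m₂ = 1 / (0.063) ≈ 15.8730, so M₂ = 15.8730 × 65 = 1031.745 billion.
ΔM = M₂ − M₁ = 1031.745 − 536.302 = 495.443 billion.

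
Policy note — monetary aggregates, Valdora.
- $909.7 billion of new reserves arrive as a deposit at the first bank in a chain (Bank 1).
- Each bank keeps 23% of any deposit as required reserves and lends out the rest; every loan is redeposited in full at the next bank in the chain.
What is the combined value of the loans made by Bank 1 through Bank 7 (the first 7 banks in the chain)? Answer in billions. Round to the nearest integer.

Bank i lends (1 − rr)^i of the original deposit: Bank 1 lends 909.7·0.7700 = 700.4690, Bank 2 lends 909.7·0.7700² ≈ 539.3611, and so on.
Summing a geometric series: total = 909.7·[0.7700·(1 − 0.7700^7) / (1 − 0.7700)] ≈ 2556.7568 billion.

$2557 billion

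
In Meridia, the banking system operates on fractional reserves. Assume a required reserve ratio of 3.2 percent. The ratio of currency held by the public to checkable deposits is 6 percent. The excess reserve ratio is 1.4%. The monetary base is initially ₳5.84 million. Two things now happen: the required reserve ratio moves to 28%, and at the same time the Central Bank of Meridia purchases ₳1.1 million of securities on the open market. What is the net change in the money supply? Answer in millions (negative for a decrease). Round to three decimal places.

Before: m₁ = (1 + 0.06) / (0.032 + 0.014 + 0.06) = 10, MB₁ = 5.84, so M₁ = 10 × 5.84 = 58.4 million.
After: m₂ = (1 + 0.06) / (0.28 + 0.014 + 0.06) ≈ 2.99435, MB₂ = 5.84 + 1.1 = 6.94, so M₂ = 2.99435 × 6.94 ≈ 20.7808 million.
ΔM = M₂ − M₁ = 20.7808 − 58.4 = -37.6192 million.

-37.619 million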